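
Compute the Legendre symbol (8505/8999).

8505 ≡ 1 (mod 4), so quadratic reciprocity gives (8505/8999) = (8999/8505). Reduce: 8999 ≡ 494 (mod 8505). Now have (494/8505).
Factor out 2: 494 = 2·247. Since 8505 ≡ 1 (mod 8), (2/8505) = +1. Now have (247/8505).
8505 ≡ 1 (mod 4), so quadratic reciprocity gives (247/8505) = (8505/247). Reduce: 8505 ≡ 107 (mod 247). Now have (107/247).
Both 107 ≡ 3 and 247 ≡ 3 (mod 4), so reciprocity gives (107/247) = -(247/107). Reduce: 247 ≡ 33 (mod 107). Now have -(33/107).
33 ≡ 1 (mod 4), so quadratic reciprocity gives (33/107) = (107/33). Reduce: 107 ≡ 8 (mod 33). Now have -(8/33).
Factor out 2: 8 = 2^3. Since 33 ≡ 1 (mod 8), (2/33) = +1, and (2/33)^3 = +1. Now have -(1/33).
(1/33) = 1. Collecting the sign factors: -1.

-1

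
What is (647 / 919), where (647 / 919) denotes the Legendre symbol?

-1

Both 647 ≡ 3 and 919 ≡ 3 (mod 4), so reciprocity gives (647 / 919) = -(919 / 647). Reduce: 919 ≡ 272 (mod 647). Now have -(272 / 647).
Factor out 2: 272 = 2^4·17. Since 647 ≡ 7 (mod 8), (2 / 647) = +1, and (2 / 647)^4 = +1. Now have -(17 / 647).
17 ≡ 1 (mod 4), so quadratic reciprocity gives (17 / 647) = (647 / 17). Reduce: 647 ≡ 1 (mod 17). Now have -(1 / 17).
(1 / 17) = 1. Collecting the sign factors: -1.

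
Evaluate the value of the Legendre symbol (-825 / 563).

Reduce the numerator: -825 ≡ 301 (mod 563), so (-825 / 563) = (301 / 563).
301 ≡ 1 (mod 4), so quadratic reciprocity gives (301 / 563) = (563 / 301). Reduce: 563 ≡ 262 (mod 301). Now have (262 / 301).
Factor out 2: 262 = 2·131. Since 301 ≡ 5 (mod 8), (2 / 301) = -1. Now have -(131 / 301).
301 ≡ 1 (mod 4), so quadratic reciprocity gives (131 / 301) = (301 / 131). Reduce: 301 ≡ 39 (mod 131). Now have -(39 / 131).
Both 39 ≡ 3 and 131 ≡ 3 (mod 4), so reciprocity gives (39 / 131) = -(131 / 39). Reduce: 131 ≡ 14 (mod 39). Now have (14 / 39).
Factor out 2: 14 = 2·7. Since 39 ≡ 7 (mod 8), (2 / 39) = +1. Now have (7 / 39).
Both 7 ≡ 3 and 39 ≡ 3 (mod 4), so reciprocity gives (7 / 39) = -(39 / 7). Reduce: 39 ≡ 4 (mod 7). Now have -(4 / 7).
Factor out 2: 4 = 2^2. Since 7 ≡ 7 (mod 8), (2 / 7) = +1, and (2 / 7)^2 = +1. Now have -(1 / 7).
(1 / 7) = 1. Collecting the sign factors: -1.

-1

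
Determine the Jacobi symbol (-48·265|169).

1

By multiplicativity, (-48·265|169) = (-48|169)·(265|169).
First factor (-48|169):
(-48|169)
  = (48|169)    [169 ≡ 1 mod 4 ⇒ (-1|169) = +1]
  = (3|169)    [169 ≡ 1 mod 8 ⇒ (2|169)^4 = +1]
  = (169|3)    [QR: 169 ≡ 1 mod 4, sign kept]
  = (1|3)    [169 ≡ 1 mod 3]
  = 1    [(1|3) = 1]
Second factor (265|169):
(265|169)
  = (96|169)    [265 ≡ 96 mod 169]
  = (3|169)    [169 ≡ 1 mod 8 ⇒ (2|169)^5 = +1]
  = (169|3)    [QR: 169 ≡ 1 mod 4, sign kept]
  = (1|3)    [169 ≡ 1 mod 3]
  = 1    [(1|3) = 1]
Product: (1)·(1) = 1.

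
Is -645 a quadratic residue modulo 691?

yes

Reduce the numerator: -645 ≡ 46 (mod 691), so (-645/691) = (46/691).
Factor out 2: 46 = 2·23. Since 691 ≡ 3 (mod 8), (2/691) = -1. Now have -(23/691).
Both 23 ≡ 3 and 691 ≡ 3 (mod 4), so reciprocity gives (23/691) = -(691/23). Reduce: 691 ≡ 1 (mod 23). Now have (1/23).
(1/23) = 1. Collecting the sign factors: 1.
(-645/691) = 1, and 691 is prime, so -645 is a quadratic residue mod 691.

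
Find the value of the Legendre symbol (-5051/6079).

1

Reduce the numerator: -5051 ≡ 1028 (mod 6079), so (-5051/6079) = (1028/6079).
Factor out 2: 1028 = 2^2·257. Since 6079 ≡ 7 (mod 8), (2/6079) = +1, and (2/6079)^2 = +1. Now have (257/6079).
257 ≡ 1 (mod 4), so quadratic reciprocity gives (257/6079) = (6079/257). Reduce: 6079 ≡ 168 (mod 257). Now have (168/257).
Factor out 2: 168 = 2^3·21. Since 257 ≡ 1 (mod 8), (2/257) = +1, and (2/257)^3 = +1. Now have (21/257).
21 ≡ 1 (mod 4), so quadratic reciprocity gives (21/257) = (257/21). Reduce: 257 ≡ 5 (mod 21). Now have (5/21).
5 ≡ 1 (mod 4), so quadratic reciprocity gives (5/21) = (21/5). Reduce: 21 ≡ 1 (mod 5). Now have (1/5).
(1/5) = 1. Collecting the sign factors: 1.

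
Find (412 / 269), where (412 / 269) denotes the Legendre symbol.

1

Reduce the numerator: 412 ≡ 143 (mod 269), so (412 / 269) = (143 / 269).
269 ≡ 1 (mod 4), so quadratic reciprocity gives (143 / 269) = (269 / 143). Reduce: 269 ≡ 126 (mod 143). Now have (126 / 143).
Factor out 2: 126 = 2·63. Since 143 ≡ 7 (mod 8), (2 / 143) = +1. Now have (63 / 143).
Both 63 ≡ 3 and 143 ≡ 3 (mod 4), so reciprocity gives (63 / 143) = -(143 / 63). Reduce: 143 ≡ 17 (mod 63). Now have -(17 / 63).
17 ≡ 1 (mod 4), so quadratic reciprocity gives (17 / 63) = (63 / 17). Reduce: 63 ≡ 12 (mod 17). Now have -(12 / 17).
Factor out 2: 12 = 2^2·3. Since 17 ≡ 1 (mod 8), (2 / 17) = +1, and (2 / 17)^2 = +1. Now have -(3 / 17).
17 ≡ 1 (mod 4), so quadratic reciprocity gives (3 / 17) = (17 / 3). Reduce: 17 ≡ 2 (mod 3). Now have -(2 / 3).
Factor out 2: 2 = 2. Since 3 ≡ 3 (mod 8), (2 / 3) = -1. Now have (1 / 3).
(1 / 3) = 1. Collecting the sign factors: 1.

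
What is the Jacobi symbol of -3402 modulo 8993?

1

Reduce the numerator: -3402 ≡ 5591 (mod 8993), so (-3402/8993) = (5591/8993).
8993 ≡ 1 (mod 4), so quadratic reciprocity gives (5591/8993) = (8993/5591). Reduce: 8993 ≡ 3402 (mod 5591). Now have (3402/5591).
Factor out 2: 3402 = 2·1701. Since 5591 ≡ 7 (mod 8), (2/5591) = +1. Now have (1701/5591).
1701 ≡ 1 (mod 4), so quadratic reciprocity gives (1701/5591) = (5591/1701). Reduce: 5591 ≡ 488 (mod 1701). Now have (488/1701).
Factor out 2: 488 = 2^3·61. Since 1701 ≡ 5 (mod 8), (2/1701) = -1, and (2/1701)^3 = -1. Now have -(61/1701).
61 ≡ 1 (mod 4), so quadratic reciprocity gives (61/1701) = (1701/61). Reduce: 1701 ≡ 54 (mod 61). Now have -(54/61).
Factor out 2: 54 = 2·27. Since 61 ≡ 5 (mod 8), (2/61) = -1. Now have (27/61).
61 ≡ 1 (mod 4), so quadratic reciprocity gives (27/61) = (61/27). Reduce: 61 ≡ 7 (mod 27). Now have (7/27).
Both 7 ≡ 3 and 27 ≡ 3 (mod 4), so reciprocity gives (7/27) = -(27/7). Reduce: 27 ≡ 6 (mod 7). Now have -(6/7).
Factor out 2: 6 = 2·3. Since 7 ≡ 7 (mod 8), (2/7) = +1. Now have -(3/7).
Both 3 ≡ 3 and 7 ≡ 3 (mod 4), so reciprocity gives (3/7) = -(7/3). Reduce: 7 ≡ 1 (mod 3). Now have (1/3).
(1/3) = 1. Collecting the sign factors: 1.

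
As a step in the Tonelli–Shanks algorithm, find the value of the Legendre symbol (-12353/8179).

1

(-12353/8179)
  = (4005/8179)    [-12353 ≡ 4005 mod 8179]
  = (8179/4005)    [QR: 4005 ≡ 1 mod 4, sign kept]
  = (169/4005)    [8179 ≡ 169 mod 4005]
  = (4005/169)    [QR: 169 ≡ 1 mod 4, sign kept]
  = (118/169)    [4005 ≡ 118 mod 169]
  = (59/169)    [169 ≡ 1 mod 8 ⇒ (2/169) = +1]
  = (169/59)    [QR: 169 ≡ 1 mod 4, sign kept]
  = (51/59)    [169 ≡ 51 mod 59]
  = -(59/51)    [QR: both ≡ 3 mod 4, sign flips]
  = -(8/51)    [59 ≡ 8 mod 51]
  = (1/51)    [51 ≡ 3 mod 8 ⇒ (2/51)^3 = -1]
  = 1    [(1/51) = 1]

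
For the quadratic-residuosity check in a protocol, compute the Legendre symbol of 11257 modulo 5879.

-1

Reduce the numerator: 11257 ≡ 5378 (mod 5879), so (11257|5879) = (5378|5879).
Factor out 2: 5378 = 2·2689. Since 5879 ≡ 7 (mod 8), (2|5879) = +1. Now have (2689|5879).
2689 ≡ 1 (mod 4), so quadratic reciprocity gives (2689|5879) = (5879|2689). Reduce: 5879 ≡ 501 (mod 2689). Now have (501|2689).
501 ≡ 1 (mod 4), so quadratic reciprocity gives (501|2689) = (2689|501). Reduce: 2689 ≡ 184 (mod 501). Now have (184|501).
Factor out 2: 184 = 2^3·23. Since 501 ≡ 5 (mod 8), (2|501) = -1, and (2|501)^3 = -1. Now have -(23|501).
501 ≡ 1 (mod 4), so quadratic reciprocity gives (23|501) = (501|23). Reduce: 501 ≡ 18 (mod 23). Now have -(18|23).
Factor out 2: 18 = 2·9. Since 23 ≡ 7 (mod 8), (2|23) = +1. Now have -(9|23).
9 ≡ 1 (mod 4), so quadratic reciprocity gives (9|23) = (23|9). Reduce: 23 ≡ 5 (mod 9). Now have -(5|9).
5 ≡ 1 (mod 4), so quadratic reciprocity gives (5|9) = (9|5). Reduce: 9 ≡ 4 (mod 5). Now have -(4|5).
Factor out 2: 4 = 2^2. Since 5 ≡ 5 (mod 8), (2|5) = -1, and (2|5)^2 = +1. Now have -(1|5).
(1|5) = 1. Collecting the sign factors: -1.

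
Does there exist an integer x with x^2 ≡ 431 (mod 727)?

yes

Both 431 ≡ 3 and 727 ≡ 3 (mod 4), so reciprocity gives (431/727) = -(727/431). Reduce: 727 ≡ 296 (mod 431). Now have -(296/431).
Factor out 2: 296 = 2^3·37. Since 431 ≡ 7 (mod 8), (2/431) = +1, and (2/431)^3 = +1. Now have -(37/431).
37 ≡ 1 (mod 4), so quadratic reciprocity gives (37/431) = (431/37). Reduce: 431 ≡ 24 (mod 37). Now have -(24/37).
Factor out 2: 24 = 2^3·3. Since 37 ≡ 5 (mod 8), (2/37) = -1, and (2/37)^3 = -1. Now have (3/37).
37 ≡ 1 (mod 4), so quadratic reciprocity gives (3/37) = (37/3). Reduce: 37 ≡ 1 (mod 3). Now have (1/3).
(1/3) = 1. Collecting the sign factors: 1.
The Legendre symbol is 1, so x^2 ≡ 431 (mod 727) has solution.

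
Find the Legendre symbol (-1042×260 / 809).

By multiplicativity, (-1042·260 / 809) = (-1042 / 809)·(260 / 809).
First factor (-1042 / 809):
(-1042 / 809)
  = (576 / 809)    [-1042 ≡ 576 mod 809]
  = (9 / 809)    [809 ≡ 1 mod 8 ⇒ (2 / 809)^6 = +1]
  = (809 / 9)    [QR: 9 ≡ 1 mod 4, sign kept]
  = (8 / 9)    [809 ≡ 8 mod 9]
  = (1 / 9)    [9 ≡ 1 mod 8 ⇒ (2 / 9)^3 = +1]
  = 1    [(1 / 9) = 1]
Second factor (260 / 809):
(260 / 809)
  = (65 / 809)    [809 ≡ 1 mod 8 ⇒ (2 / 809)^2 = +1]
  = (809 / 65)    [QR: 65 ≡ 1 mod 4, sign kept]
  = (29 / 65)    [809 ≡ 29 mod 65]
  = (65 / 29)    [QR: 29 ≡ 1 mod 4, sign kept]
  = (7 / 29)    [65 ≡ 7 mod 29]
  = (29 / 7)    [QR: 29 ≡ 1 mod 4, sign kept]
  = (1 / 7)    [29 ≡ 1 mod 7]
  = 1    [(1 / 7) = 1]
Product: (1)·(1) = 1.

1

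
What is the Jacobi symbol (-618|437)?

1

Pull out -1: (-618|437) = (-1|437)·(618|437). Since 437 ≡ 1 (mod 4), (-1|437) = +1. Now have (618|437).
Reduce the numerator: 618 ≡ 181 (mod 437), so (618|437) = (181|437).
181 ≡ 1 (mod 4), so quadratic reciprocity gives (181|437) = (437|181). Reduce: 437 ≡ 75 (mod 181). Now have (75|181).
181 ≡ 1 (mod 4), so quadratic reciprocity gives (75|181) = (181|75). Reduce: 181 ≡ 31 (mod 75). Now have (31|75).
Both 31 ≡ 3 and 75 ≡ 3 (mod 4), so reciprocity gives (31|75) = -(75|31). Reduce: 75 ≡ 13 (mod 31). Now have -(13|31).
13 ≡ 1 (mod 4), so quadratic reciprocity gives (13|31) = (31|13). Reduce: 31 ≡ 5 (mod 13). Now have -(5|13).
5 ≡ 1 (mod 4), so quadratic reciprocity gives (5|13) = (13|5). Reduce: 13 ≡ 3 (mod 5). Now have -(3|5).
5 ≡ 1 (mod 4), so quadratic reciprocity gives (3|5) = (5|3). Reduce: 5 ≡ 2 (mod 3). Now have -(2|3).
Factor out 2: 2 = 2. Since 3 ≡ 3 (mod 8), (2|3) = -1. Now have (1|3).
(1|3) = 1. Collecting the sign factors: 1.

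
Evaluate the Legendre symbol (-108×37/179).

By multiplicativity, (-108·37/179) = (-108/179)·(37/179).
First factor (-108/179):
(-108/179)
  = (71/179)    [-108 ≡ 71 mod 179]
  = -(179/71)    [QR: both ≡ 3 mod 4, sign flips]
  = -(37/71)    [179 ≡ 37 mod 71]
  = -(71/37)    [QR: 37 ≡ 1 mod 4, sign kept]
  = -(34/37)    [71 ≡ 34 mod 37]
  = (17/37)    [37 ≡ 5 mod 8 ⇒ (2/37) = -1]
  = (37/17)    [QR: 17 ≡ 1 mod 4, sign kept]
  = (3/17)    [37 ≡ 3 mod 17]
  = (17/3)    [QR: 17 ≡ 1 mod 4, sign kept]
  = (2/3)    [17 ≡ 2 mod 3]
  = -(1/3)    [3 ≡ 3 mod 8 ⇒ (2/3) = -1]
  = -1    [(1/3) = 1]
Second factor (37/179):
(37/179)
  = (179/37)    [QR: 37 ≡ 1 mod 4, sign kept]
  = (31/37)    [179 ≡ 31 mod 37]
  = (37/31)    [QR: 37 ≡ 1 mod 4, sign kept]
  = (6/31)    [37 ≡ 6 mod 31]
  = (3/31)    [31 ≡ 7 mod 8 ⇒ (2/31) = +1]
  = -(31/3)    [QR: both ≡ 3 mod 4, sign flips]
  = -(1/3)    [31 ≡ 1 mod 3]
  = -1    [(1/3) = 1]
Product: (-1)·(-1) = 1.

1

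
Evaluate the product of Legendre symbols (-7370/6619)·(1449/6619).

1

By multiplicativity, (-7370·1449/6619) = (-7370/6619)·(1449/6619).
First factor (-7370/6619):
Pull out -1: (-7370/6619) = (-1/6619)·(7370/6619). Since 6619 ≡ 3 (mod 4), (-1/6619) = -1. Now have -(7370/6619).
Reduce the numerator: 7370 ≡ 751 (mod 6619), so (7370/6619) = (751/6619).
Both 751 ≡ 3 and 6619 ≡ 3 (mod 4), so reciprocity gives (751/6619) = -(6619/751). Reduce: 6619 ≡ 611 (mod 751). Now have (611/751).
Both 611 ≡ 3 and 751 ≡ 3 (mod 4), so reciprocity gives (611/751) = -(751/611). Reduce: 751 ≡ 140 (mod 611). Now have -(140/611).
Factor out 2: 140 = 2^2·35. Since 611 ≡ 3 (mod 8), (2/611) = -1, and (2/611)^2 = +1. Now have -(35/611).
Both 35 ≡ 3 and 611 ≡ 3 (mod 4), so reciprocity gives (35/611) = -(611/35). Reduce: 611 ≡ 16 (mod 35). Now have (16/35).
Factor out 2: 16 = 2^4. Since 35 ≡ 3 (mod 8), (2/35) = -1, and (2/35)^4 = +1. Now have (1/35).
(1/35) = 1. Collecting the sign factors: 1.
Second factor (1449/6619):
1449 ≡ 1 (mod 4), so quadratic reciprocity gives (1449/6619) = (6619/1449). Reduce: 6619 ≡ 823 (mod 1449). Now have (823/1449).
1449 ≡ 1 (mod 4), so quadratic reciprocity gives (823/1449) = (1449/823). Reduce: 1449 ≡ 626 (mod 823). Now have (626/823).
Factor out 2: 626 = 2·313. Since 823 ≡ 7 (mod 8), (2/823) = +1. Now have (313/823).
313 ≡ 1 (mod 4), so quadratic reciprocity gives (313/823) = (823/313). Reduce: 823 ≡ 197 (mod 313). Now have (197/313).
197 ≡ 1 (mod 4), so quadratic reciprocity gives (197/313) = (313/197). Reduce: 313 ≡ 116 (mod 197). Now have (116/197).
Factor out 2: 116 = 2^2·29. Since 197 ≡ 5 (mod 8), (2/197) = -1, and (2/197)^2 = +1. Now have (29/197).
29 ≡ 1 (mod 4), so quadratic reciprocity gives (29/197) = (197/29). Reduce: 197 ≡ 23 (mod 29). Now have (23/29).
29 ≡ 1 (mod 4), so quadratic reciprocity gives (23/29) = (29/23). Reduce: 29 ≡ 6 (mod 23). Now have (6/23).
Factor out 2: 6 = 2·3. Since 23 ≡ 7 (mod 8), (2/23) = +1. Now have (3/23).
Both 3 ≡ 3 and 23 ≡ 3 (mod 4), so reciprocity gives (3/23) = -(23/3). Reduce: 23 ≡ 2 (mod 3). Now have -(2/3).
Factor out 2: 2 = 2. Since 3 ≡ 3 (mod 8), (2/3) = -1. Now have (1/3).
(1/3) = 1. Collecting the sign factors: 1.
Product: (1)·(1) = 1.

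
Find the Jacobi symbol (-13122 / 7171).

1

Pull out -1: (-13122 / 7171) = (-1 / 7171)·(13122 / 7171). Since 7171 ≡ 3 (mod 4), (-1 / 7171) = -1. Now have -(13122 / 7171).
Reduce the numerator: 13122 ≡ 5951 (mod 7171), so (13122 / 7171) = (5951 / 7171).
Both 5951 ≡ 3 and 7171 ≡ 3 (mod 4), so reciprocity gives (5951 / 7171) = -(7171 / 5951). Reduce: 7171 ≡ 1220 (mod 5951). Now have (1220 / 5951).
Factor out 2: 1220 = 2^2·305. Since 5951 ≡ 7 (mod 8), (2 / 5951) = +1, and (2 / 5951)^2 = +1. Now have (305 / 5951).
305 ≡ 1 (mod 4), so quadratic reciprocity gives (305 / 5951) = (5951 / 305). Reduce: 5951 ≡ 156 (mod 305). Now have (156 / 305).
Factor out 2: 156 = 2^2·39. Since 305 ≡ 1 (mod 8), (2 / 305) = +1, and (2 / 305)^2 = +1. Now have (39 / 305).
305 ≡ 1 (mod 4), so quadratic reciprocity gives (39 / 305) = (305 / 39). Reduce: 305 ≡ 32 (mod 39). Now have (32 / 39).
Factor out 2: 32 = 2^5. Since 39 ≡ 7 (mod 8), (2 / 39) = +1, and (2 / 39)^5 = +1. Now have (1 / 39).
(1 / 39) = 1. Collecting the sign factors: 1.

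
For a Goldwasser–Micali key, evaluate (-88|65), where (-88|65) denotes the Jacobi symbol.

-1

Pull out -1: (-88|65) = (-1|65)·(88|65). Since 65 ≡ 1 (mod 4), (-1|65) = +1. Now have (88|65).
Reduce the numerator: 88 ≡ 23 (mod 65), so (88|65) = (23|65).
65 ≡ 1 (mod 4), so quadratic reciprocity gives (23|65) = (65|23). Reduce: 65 ≡ 19 (mod 23). Now have (19|23).
Both 19 ≡ 3 and 23 ≡ 3 (mod 4), so reciprocity gives (19|23) = -(23|19). Reduce: 23 ≡ 4 (mod 19). Now have -(4|19).
Factor out 2: 4 = 2^2. Since 19 ≡ 3 (mod 8), (2|19) = -1, and (2|19)^2 = +1. Now have -(1|19).
(1|19) = 1. Collecting the sign factors: -1.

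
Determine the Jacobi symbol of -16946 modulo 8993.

(-16946/8993)
  = (1040/8993)    [-16946 ≡ 1040 mod 8993]
  = (65/8993)    [8993 ≡ 1 mod 8 ⇒ (2/8993)^4 = +1]
  = (8993/65)    [QR: 65 ≡ 1 mod 4, sign kept]
  = (23/65)    [8993 ≡ 23 mod 65]
  = (65/23)    [QR: 65 ≡ 1 mod 4, sign kept]
  = (19/23)    [65 ≡ 19 mod 23]
  = -(23/19)    [QR: both ≡ 3 mod 4, sign flips]
  = -(4/19)    [23 ≡ 4 mod 19]
  = -(1/19)    [19 ≡ 3 mod 8 ⇒ (2/19)^2 = +1]
  = -1    [(1/19) = 1]

-1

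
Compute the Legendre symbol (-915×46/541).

By multiplicativity, (-915·46/541) = (-915/541)·(46/541).
First factor (-915/541):
(-915/541)
  = (915/541)    [541 ≡ 1 mod 4 ⇒ (-1/541) = +1]
  = (374/541)    [915 ≡ 374 mod 541]
  = -(187/541)    [541 ≡ 5 mod 8 ⇒ (2/541) = -1]
  = -(541/187)    [QR: 541 ≡ 1 mod 4, sign kept]
  = -(167/187)    [541 ≡ 167 mod 187]
  = (187/167)    [QR: both ≡ 3 mod 4, sign flips]
  = (20/167)    [187 ≡ 20 mod 167]
  = (5/167)    [167 ≡ 7 mod 8 ⇒ (2/167)^2 = +1]
  = (167/5)    [QR: 5 ≡ 1 mod 4, sign kept]
  = (2/5)    [167 ≡ 2 mod 5]
  = -(1/5)    [5 ≡ 5 mod 8 ⇒ (2/5) = -1]
  = -1    [(1/5) = 1]
Second factor (46/541):
(46/541)
  = -(23/541)    [541 ≡ 5 mod 8 ⇒ (2/541) = -1]
  = -(541/23)    [QR: 541 ≡ 1 mod 4, sign kept]
  = -(12/23)    [541 ≡ 12 mod 23]
  = -(3/23)    [23 ≡ 7 mod 8 ⇒ (2/23)^2 = +1]
  = (23/3)    [QR: both ≡ 3 mod 4, sign flips]
  = (2/3)    [23 ≡ 2 mod 3]
  = -(1/3)    [3 ≡ 3 mod 8 ⇒ (2/3) = -1]
  = -1    [(1/3) = 1]
Product: (-1)·(-1) = 1.

1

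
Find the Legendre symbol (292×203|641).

By multiplicativity, (292·203|641) = (292|641)·(203|641).
First factor (292|641):
Factor out 2: 292 = 2^2·73. Since 641 ≡ 1 (mod 8), (2|641) = +1, and (2|641)^2 = +1. Now have (73|641).
73 ≡ 1 (mod 4), so quadratic reciprocity gives (73|641) = (641|73). Reduce: 641 ≡ 57 (mod 73). Now have (57|73).
57 ≡ 1 (mod 4), so quadratic reciprocity gives (57|73) = (73|57). Reduce: 73 ≡ 16 (mod 57). Now have (16|57).
Factor out 2: 16 = 2^4. Since 57 ≡ 1 (mod 8), (2|57) = +1, and (2|57)^4 = +1. Now have (1|57).
(1|57) = 1. Collecting the sign factors: 1.
Second factor (203|641):
641 ≡ 1 (mod 4), so quadratic reciprocity gives (203|641) = (641|203). Reduce: 641 ≡ 32 (mod 203). Now have (32|203).
Factor out 2: 32 = 2^5. Since 203 ≡ 3 (mod 8), (2|203) = -1, and (2|203)^5 = -1. Now have -(1|203).
(1|203) = 1. Collecting the sign factors: -1.
Product: (1)·(-1) = -1.

-1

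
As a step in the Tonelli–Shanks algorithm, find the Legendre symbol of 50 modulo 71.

Factor out 2: 50 = 2·25. Since 71 ≡ 7 (mod 8), (2/71) = +1. Now have (25/71).
25 ≡ 1 (mod 4), so quadratic reciprocity gives (25/71) = (71/25). Reduce: 71 ≡ 21 (mod 25). Now have (21/25).
21 ≡ 1 (mod 4), so quadratic reciprocity gives (21/25) = (25/21). Reduce: 25 ≡ 4 (mod 21). Now have (4/21).
Factor out 2: 4 = 2^2. Since 21 ≡ 5 (mod 8), (2/21) = -1, and (2/21)^2 = +1. Now have (1/21).
(1/21) = 1. Collecting the sign factors: 1.

1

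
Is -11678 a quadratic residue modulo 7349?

no

Pull out -1: (-11678/7349) = (-1/7349)·(11678/7349). Since 7349 ≡ 1 (mod 4), (-1/7349) = +1. Now have (11678/7349).
Reduce the numerator: 11678 ≡ 4329 (mod 7349), so (11678/7349) = (4329/7349).
4329 ≡ 1 (mod 4), so quadratic reciprocity gives (4329/7349) = (7349/4329). Reduce: 7349 ≡ 3020 (mod 4329). Now have (3020/4329).
Factor out 2: 3020 = 2^2·755. Since 4329 ≡ 1 (mod 8), (2/4329) = +1, and (2/4329)^2 = +1. Now have (755/4329).
4329 ≡ 1 (mod 4), so quadratic reciprocity gives (755/4329) = (4329/755). Reduce: 4329 ≡ 554 (mod 755). Now have (554/755).
Factor out 2: 554 = 2·277. Since 755 ≡ 3 (mod 8), (2/755) = -1. Now have -(277/755).
277 ≡ 1 (mod 4), so quadratic reciprocity gives (277/755) = (755/277). Reduce: 755 ≡ 201 (mod 277). Now have -(201/277).
201 ≡ 1 (mod 4), so quadratic reciprocity gives (201/277) = (277/201). Reduce: 277 ≡ 76 (mod 201). Now have -(76/201).
Factor out 2: 76 = 2^2·19. Since 201 ≡ 1 (mod 8), (2/201) = +1, and (2/201)^2 = +1. Now have -(19/201).
201 ≡ 1 (mod 4), so quadratic reciprocity gives (19/201) = (201/19). Reduce: 201 ≡ 11 (mod 19). Now have -(11/19).
Both 11 ≡ 3 and 19 ≡ 3 (mod 4), so reciprocity gives (11/19) = -(19/11). Reduce: 19 ≡ 8 (mod 11). Now have (8/11).
Factor out 2: 8 = 2^3. Since 11 ≡ 3 (mod 8), (2/11) = -1, and (2/11)^3 = -1. Now have -(1/11).
(1/11) = 1. Collecting the sign factors: -1.
(-11678/7349) = -1, and 7349 is prime, so -11678 is not a quadratic residue mod 7349.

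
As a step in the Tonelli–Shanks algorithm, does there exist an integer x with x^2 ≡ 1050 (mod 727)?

(1050|727)
  = (323|727)    [1050 ≡ 323 mod 727]
  = -(727|323)    [QR: both ≡ 3 mod 4, sign flips]
  = -(81|323)    [727 ≡ 81 mod 323]
  = -(323|81)    [QR: 81 ≡ 1 mod 4, sign kept]
  = -(80|81)    [323 ≡ 80 mod 81]
  = -(5|81)    [81 ≡ 1 mod 8 ⇒ (2|81)^4 = +1]
  = -(81|5)    [QR: 5 ≡ 1 mod 4, sign kept]
  = -(1|5)    [81 ≡ 1 mod 5]
  = -1    [(1|5) = 1]
(1050|727) = -1, and 727 is prime, so 1050 is not a quadratic residue mod 727.

no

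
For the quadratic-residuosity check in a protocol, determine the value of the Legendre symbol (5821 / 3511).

1

Reduce the numerator: 5821 ≡ 2310 (mod 3511), so (5821 / 3511) = (2310 / 3511).
Factor out 2: 2310 = 2·1155. Since 3511 ≡ 7 (mod 8), (2 / 3511) = +1. Now have (1155 / 3511).
Both 1155 ≡ 3 and 3511 ≡ 3 (mod 4), so reciprocity gives (1155 / 3511) = -(3511 / 1155). Reduce: 3511 ≡ 46 (mod 1155). Now have -(46 / 1155).
Factor out 2: 46 = 2·23. Since 1155 ≡ 3 (mod 8), (2 / 1155) = -1. Now have (23 / 1155).
Both 23 ≡ 3 and 1155 ≡ 3 (mod 4), so reciprocity gives (23 / 1155) = -(1155 / 23). Reduce: 1155 ≡ 5 (mod 23). Now have -(5 / 23).
5 ≡ 1 (mod 4), so quadratic reciprocity gives (5 / 23) = (23 / 5). Reduce: 23 ≡ 3 (mod 5). Now have -(3 / 5).
5 ≡ 1 (mod 4), so quadratic reciprocity gives (3 / 5) = (5 / 3). Reduce: 5 ≡ 2 (mod 3). Now have -(2 / 3).
Factor out 2: 2 = 2. Since 3 ≡ 3 (mod 8), (2 / 3) = -1. Now have (1 / 3).
(1 / 3) = 1. Collecting the sign factors: 1.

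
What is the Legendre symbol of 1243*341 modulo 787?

By multiplicativity, (1243·341|787) = (1243|787)·(341|787).
First factor (1243|787):
Reduce the numerator: 1243 ≡ 456 (mod 787), so (1243|787) = (456|787).
Factor out 2: 456 = 2^3·57. Since 787 ≡ 3 (mod 8), (2|787) = -1, and (2|787)^3 = -1. Now have -(57|787).
57 ≡ 1 (mod 4), so quadratic reciprocity gives (57|787) = (787|57). Reduce: 787 ≡ 46 (mod 57). Now have -(46|57).
Factor out 2: 46 = 2·23. Since 57 ≡ 1 (mod 8), (2|57) = +1. Now have -(23|57).
57 ≡ 1 (mod 4), so quadratic reciprocity gives (23|57) = (57|23). Reduce: 57 ≡ 11 (mod 23). Now have -(11|23).
Both 11 ≡ 3 and 23 ≡ 3 (mod 4), so reciprocity gives (11|23) = -(23|11). Reduce: 23 ≡ 1 (mod 11). Now have (1|11).
(1|11) = 1. Collecting the sign factors: 1.
Second factor (341|787):
341 ≡ 1 (mod 4), so quadratic reciprocity gives (341|787) = (787|341). Reduce: 787 ≡ 105 (mod 341). Now have (105|341).
105 ≡ 1 (mod 4), so quadratic reciprocity gives (105|341) = (341|105). Reduce: 341 ≡ 26 (mod 105). Now have (26|105).
Factor out 2: 26 = 2·13. Since 105 ≡ 1 (mod 8), (2|105) = +1. Now have (13|105).
13 ≡ 1 (mod 4), so quadratic reciprocity gives (13|105) = (105|13). Reduce: 105 ≡ 1 (mod 13). Now have (1|13).
(1|13) = 1. Collecting the sign factors: 1.
Product: (1)·(1) = 1.

1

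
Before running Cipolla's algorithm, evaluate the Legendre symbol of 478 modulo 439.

(478/439)
  = (39/439)    [478 ≡ 39 mod 439]
  = -(439/39)    [QR: both ≡ 3 mod 4, sign flips]
  = -(10/39)    [439 ≡ 10 mod 39]
  = -(5/39)    [39 ≡ 7 mod 8 ⇒ (2/39) = +1]
  = -(39/5)    [QR: 5 ≡ 1 mod 4, sign kept]
  = -(4/5)    [39 ≡ 4 mod 5]
  = -(1/5)    [5 ≡ 5 mod 8 ⇒ (2/5)^2 = +1]
  = -1    [(1/5) = 1]

-1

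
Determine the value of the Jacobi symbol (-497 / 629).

Reduce the numerator: -497 ≡ 132 (mod 629), so (-497 / 629) = (132 / 629).
Factor out 2: 132 = 2^2·33. Since 629 ≡ 5 (mod 8), (2 / 629) = -1, and (2 / 629)^2 = +1. Now have (33 / 629).
33 ≡ 1 (mod 4), so quadratic reciprocity gives (33 / 629) = (629 / 33). Reduce: 629 ≡ 2 (mod 33). Now have (2 / 33).
Factor out 2: 2 = 2. Since 33 ≡ 1 (mod 8), (2 / 33) = +1. Now have (1 / 33).
(1 / 33) = 1. Collecting the sign factors: 1.

1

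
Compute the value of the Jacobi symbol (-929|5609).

-1

(-929|5609)
  = (929|5609)    [5609 ≡ 1 mod 4 ⇒ (-1|5609) = +1]
  = (5609|929)    [QR: 929 ≡ 1 mod 4, sign kept]
  = (35|929)    [5609 ≡ 35 mod 929]
  = (929|35)    [QR: 929 ≡ 1 mod 4, sign kept]
  = (19|35)    [929 ≡ 19 mod 35]
  = -(35|19)    [QR: both ≡ 3 mod 4, sign flips]
  = -(16|19)    [35 ≡ 16 mod 19]
  = -(1|19)    [19 ≡ 3 mod 8 ⇒ (2|19)^4 = +1]
  = -1    [(1|19) = 1]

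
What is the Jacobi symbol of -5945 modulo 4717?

(-5945 / 4717)
  = (3489 / 4717)    [-5945 ≡ 3489 mod 4717]
  = (4717 / 3489)    [QR: 3489 ≡ 1 mod 4, sign kept]
  = (1228 / 3489)    [4717 ≡ 1228 mod 3489]
  = (307 / 3489)    [3489 ≡ 1 mod 8 ⇒ (2 / 3489)^2 = +1]
  = (3489 / 307)    [QR: 3489 ≡ 1 mod 4, sign kept]
  = (112 / 307)    [3489 ≡ 112 mod 307]
  = (7 / 307)    [307 ≡ 3 mod 8 ⇒ (2 / 307)^4 = +1]
  = -(307 / 7)    [QR: both ≡ 3 mod 4, sign flips]
  = -(6 / 7)    [307 ≡ 6 mod 7]
  = -(3 / 7)    [7 ≡ 7 mod 8 ⇒ (2 / 7) = +1]
  = (7 / 3)    [QR: both ≡ 3 mod 4, sign flips]
  = (1 / 3)    [7 ≡ 1 mod 3]
  = 1    [(1 / 3) = 1]

1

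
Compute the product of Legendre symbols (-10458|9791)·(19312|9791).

1

By multiplicativity, (-10458·19312|9791) = (-10458|9791)·(19312|9791).
First factor (-10458|9791):
(-10458|9791)
  = -(10458|9791)    [9791 ≡ 3 mod 4 ⇒ (-1|9791) = -1]
  = -(667|9791)    [10458 ≡ 667 mod 9791]
  = (9791|667)    [QR: both ≡ 3 mod 4, sign flips]
  = (453|667)    [9791 ≡ 453 mod 667]
  = (667|453)    [QR: 453 ≡ 1 mod 4, sign kept]
  = (214|453)    [667 ≡ 214 mod 453]
  = -(107|453)    [453 ≡ 5 mod 8 ⇒ (2|453) = -1]
  = -(453|107)    [QR: 453 ≡ 1 mod 4, sign kept]
  = -(25|107)    [453 ≡ 25 mod 107]
  = -(107|25)    [QR: 25 ≡ 1 mod 4, sign kept]
  = -(7|25)    [107 ≡ 7 mod 25]
  = -(25|7)    [QR: 25 ≡ 1 mod 4, sign kept]
  = -(4|7)    [25 ≡ 4 mod 7]
  = -(1|7)    [7 ≡ 7 mod 8 ⇒ (2|7)^2 = +1]
  = -1    [(1|7) = 1]
Second factor (19312|9791):
(19312|9791)
  = (9521|9791)    [19312 ≡ 9521 mod 9791]
  = (9791|9521)    [QR: 9521 ≡ 1 mod 4, sign kept]
  = (270|9521)    [9791 ≡ 270 mod 9521]
  = (135|9521)    [9521 ≡ 1 mod 8 ⇒ (2|9521) = +1]
  = (9521|135)    [QR: 9521 ≡ 1 mod 4, sign kept]
  = (71|135)    [9521 ≡ 71 mod 135]
  = -(135|71)    [QR: both ≡ 3 mod 4, sign flips]
  = -(64|71)    [135 ≡ 64 mod 71]
  = -(1|71)    [71 ≡ 7 mod 8 ⇒ (2|71)^6 = +1]
  = -1    [(1|71) = 1]
Product: (-1)·(-1) = 1.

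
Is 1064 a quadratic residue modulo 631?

(1064|631)
  = (433|631)    [1064 ≡ 433 mod 631]
  = (631|433)    [QR: 433 ≡ 1 mod 4, sign kept]
  = (198|433)    [631 ≡ 198 mod 433]
  = (99|433)    [433 ≡ 1 mod 8 ⇒ (2|433) = +1]
  = (433|99)    [QR: 433 ≡ 1 mod 4, sign kept]
  = (37|99)    [433 ≡ 37 mod 99]
  = (99|37)    [QR: 37 ≡ 1 mod 4, sign kept]
  = (25|37)    [99 ≡ 25 mod 37]
  = (37|25)    [QR: 25 ≡ 1 mod 4, sign kept]
  = (12|25)    [37 ≡ 12 mod 25]
  = (3|25)    [25 ≡ 1 mod 8 ⇒ (2|25)^2 = +1]
  = (25|3)    [QR: 25 ≡ 1 mod 4, sign kept]
  = (1|3)    [25 ≡ 1 mod 3]
  = 1    [(1|3) = 1]
(1064|631) = 1, and 631 is prime, so 1064 is a quadratic residue mod 631.

yes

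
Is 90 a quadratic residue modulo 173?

(90/173)
  = -(45/173)    [173 ≡ 5 mod 8 ⇒ (2/173) = -1]
  = -(173/45)    [QR: 45 ≡ 1 mod 4, sign kept]
  = -(38/45)    [173 ≡ 38 mod 45]
  = (19/45)    [45 ≡ 5 mod 8 ⇒ (2/45) = -1]
  = (45/19)    [QR: 45 ≡ 1 mod 4, sign kept]
  = (7/19)    [45 ≡ 7 mod 19]
  = -(19/7)    [QR: both ≡ 3 mod 4, sign flips]
  = -(5/7)    [19 ≡ 5 mod 7]
  = -(7/5)    [QR: 5 ≡ 1 mod 4, sign kept]
  = -(2/5)    [7 ≡ 2 mod 5]
  = (1/5)    [5 ≡ 5 mod 8 ⇒ (2/5) = -1]
  = 1    [(1/5) = 1]
(90/173) = 1, and 173 is prime, so 90 is a quadratic residue mod 173.

yes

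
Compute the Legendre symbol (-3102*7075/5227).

By multiplicativity, (-3102·7075/5227) = (-3102/5227)·(7075/5227).
First factor (-3102/5227):
Reduce the numerator: -3102 ≡ 2125 (mod 5227), so (-3102/5227) = (2125/5227).
2125 ≡ 1 (mod 4), so quadratic reciprocity gives (2125/5227) = (5227/2125). Reduce: 5227 ≡ 977 (mod 2125). Now have (977/2125).
977 ≡ 1 (mod 4), so quadratic reciprocity gives (977/2125) = (2125/977). Reduce: 2125 ≡ 171 (mod 977). Now have (171/977).
977 ≡ 1 (mod 4), so quadratic reciprocity gives (171/977) = (977/171). Reduce: 977 ≡ 122 (mod 171). Now have (122/171).
Factor out 2: 122 = 2·61. Since 171 ≡ 3 (mod 8), (2/171) = -1. Now have -(61/171).
61 ≡ 1 (mod 4), so quadratic reciprocity gives (61/171) = (171/61). Reduce: 171 ≡ 49 (mod 61). Now have -(49/61).
49 ≡ 1 (mod 4), so quadratic reciprocity gives (49/61) = (61/49). Reduce: 61 ≡ 12 (mod 49). Now have -(12/49).
Factor out 2: 12 = 2^2·3. Since 49 ≡ 1 (mod 8), (2/49) = +1, and (2/49)^2 = +1. Now have -(3/49).
49 ≡ 1 (mod 4), so quadratic reciprocity gives (3/49) = (49/3). Reduce: 49 ≡ 1 (mod 3). Now have -(1/3).
(1/3) = 1. Collecting the sign factors: -1.
Second factor (7075/5227):
Reduce the numerator: 7075 ≡ 1848 (mod 5227), so (7075/5227) = (1848/5227).
Factor out 2: 1848 = 2^3·231. Since 5227 ≡ 3 (mod 8), (2/5227) = -1, and (2/5227)^3 = -1. Now have -(231/5227).
Both 231 ≡ 3 and 5227 ≡ 3 (mod 4), so reciprocity gives (231/5227) = -(5227/231). Reduce: 5227 ≡ 145 (mod 231). Now have (145/231).
145 ≡ 1 (mod 4), so quadratic reciprocity gives (145/231) = (231/145). Reduce: 231 ≡ 86 (mod 145). Now have (86/145).
Factor out 2: 86 = 2·43. Since 145 ≡ 1 (mod 8), (2/145) = +1. Now have (43/145).
145 ≡ 1 (mod 4), so quadratic reciprocity gives (43/145) = (145/43). Reduce: 145 ≡ 16 (mod 43). Now have (16/43).
Factor out 2: 16 = 2^4. Since 43 ≡ 3 (mod 8), (2/43) = -1, and (2/43)^4 = +1. Now have (1/43).
(1/43) = 1. Collecting the sign factors: 1.
Product: (-1)·(1) = -1.

-1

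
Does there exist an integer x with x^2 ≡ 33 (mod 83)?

yes

33 ≡ 1 (mod 4), so quadratic reciprocity gives (33|83) = (83|33). Reduce: 83 ≡ 17 (mod 33). Now have (17|33).
17 ≡ 1 (mod 4), so quadratic reciprocity gives (17|33) = (33|17). Reduce: 33 ≡ 16 (mod 17). Now have (16|17).
Factor out 2: 16 = 2^4. Since 17 ≡ 1 (mod 8), (2|17) = +1, and (2|17)^4 = +1. Now have (1|17).
(1|17) = 1. Collecting the sign factors: 1.
(33|83) = 1, and 83 is prime, so 33 is a quadratic residue mod 83.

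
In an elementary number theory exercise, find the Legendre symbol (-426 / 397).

1

Reduce the numerator: -426 ≡ 368 (mod 397), so (-426 / 397) = (368 / 397).
Factor out 2: 368 = 2^4·23. Since 397 ≡ 5 (mod 8), (2 / 397) = -1, and (2 / 397)^4 = +1. Now have (23 / 397).
397 ≡ 1 (mod 4), so quadratic reciprocity gives (23 / 397) = (397 / 23). Reduce: 397 ≡ 6 (mod 23). Now have (6 / 23).
Factor out 2: 6 = 2·3. Since 23 ≡ 7 (mod 8), (2 / 23) = +1. Now have (3 / 23).
Both 3 ≡ 3 and 23 ≡ 3 (mod 4), so reciprocity gives (3 / 23) = -(23 / 3). Reduce: 23 ≡ 2 (mod 3). Now have -(2 / 3).
Factor out 2: 2 = 2. Since 3 ≡ 3 (mod 8), (2 / 3) = -1. Now have (1 / 3).
(1 / 3) = 1. Collecting the sign factors: 1.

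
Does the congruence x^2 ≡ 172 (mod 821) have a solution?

(172|821)
  = (43|821)    [821 ≡ 5 mod 8 ⇒ (2|821)^2 = +1]
  = (821|43)    [QR: 821 ≡ 1 mod 4, sign kept]
  = (4|43)    [821 ≡ 4 mod 43]
  = (1|43)    [43 ≡ 3 mod 8 ⇒ (2|43)^2 = +1]
  = 1    [(1|43) = 1]
The Legendre symbol is 1, so x^2 ≡ 172 (mod 821) has solution.

yes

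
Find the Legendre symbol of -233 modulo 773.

(-233/773)
  = (233/773)    [773 ≡ 1 mod 4 ⇒ (-1/773) = +1]
  = (773/233)    [QR: 233 ≡ 1 mod 4, sign kept]
  = (74/233)    [773 ≡ 74 mod 233]
  = (37/233)    [233 ≡ 1 mod 8 ⇒ (2/233) = +1]
  = (233/37)    [QR: 37 ≡ 1 mod 4, sign kept]
  = (11/37)    [233 ≡ 11 mod 37]
  = (37/11)    [QR: 37 ≡ 1 mod 4, sign kept]
  = (4/11)    [37 ≡ 4 mod 11]
  = (1/11)    [11 ≡ 3 mod 8 ⇒ (2/11)^2 = +1]
  = 1    [(1/11) = 1]

1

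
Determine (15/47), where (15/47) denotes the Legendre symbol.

Both 15 ≡ 3 and 47 ≡ 3 (mod 4), so reciprocity gives (15/47) = -(47/15). Reduce: 47 ≡ 2 (mod 15). Now have -(2/15).
Factor out 2: 2 = 2. Since 15 ≡ 7 (mod 8), (2/15) = +1. Now have -(1/15).
(1/15) = 1. Collecting the sign factors: -1.

-1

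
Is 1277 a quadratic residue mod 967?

no

Reduce the numerator: 1277 ≡ 310 (mod 967), so (1277/967) = (310/967).
Factor out 2: 310 = 2·155. Since 967 ≡ 7 (mod 8), (2/967) = +1. Now have (155/967).
Both 155 ≡ 3 and 967 ≡ 3 (mod 4), so reciprocity gives (155/967) = -(967/155). Reduce: 967 ≡ 37 (mod 155). Now have -(37/155).
37 ≡ 1 (mod 4), so quadratic reciprocity gives (37/155) = (155/37). Reduce: 155 ≡ 7 (mod 37). Now have -(7/37).
37 ≡ 1 (mod 4), so quadratic reciprocity gives (7/37) = (37/7). Reduce: 37 ≡ 2 (mod 7). Now have -(2/7).
Factor out 2: 2 = 2. Since 7 ≡ 7 (mod 8), (2/7) = +1. Now have -(1/7).
(1/7) = 1. Collecting the sign factors: -1.
(1277/967) = -1, and 967 is prime, so 1277 is not a quadratic residue mod 967.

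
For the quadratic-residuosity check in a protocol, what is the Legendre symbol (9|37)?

1

9 ≡ 1 (mod 4), so quadratic reciprocity gives (9|37) = (37|9). Reduce: 37 ≡ 1 (mod 9). Now have (1|9).
(1|9) = 1. Collecting the sign factors: 1.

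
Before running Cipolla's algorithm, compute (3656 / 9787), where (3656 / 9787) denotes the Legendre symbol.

1

(3656 / 9787)
  = -(457 / 9787)    [9787 ≡ 3 mod 8 ⇒ (2 / 9787)^3 = -1]
  = -(9787 / 457)    [QR: 457 ≡ 1 mod 4, sign kept]
  = -(190 / 457)    [9787 ≡ 190 mod 457]
  = -(95 / 457)    [457 ≡ 1 mod 8 ⇒ (2 / 457) = +1]
  = -(457 / 95)    [QR: 457 ≡ 1 mod 4, sign kept]
  = -(77 / 95)    [457 ≡ 77 mod 95]
  = -(95 / 77)    [QR: 77 ≡ 1 mod 4, sign kept]
  = -(18 / 77)    [95 ≡ 18 mod 77]
  = (9 / 77)    [77 ≡ 5 mod 8 ⇒ (2 / 77) = -1]
  = (77 / 9)    [QR: 9 ≡ 1 mod 4, sign kept]
  = (5 / 9)    [77 ≡ 5 mod 9]
  = (9 / 5)    [QR: 5 ≡ 1 mod 4, sign kept]
  = (4 / 5)    [9 ≡ 4 mod 5]
  = (1 / 5)    [5 ≡ 5 mod 8 ⇒ (2 / 5)^2 = +1]
  = 1    [(1 / 5) = 1]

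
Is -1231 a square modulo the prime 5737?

no

(-1231|5737)
  = (1231|5737)    [5737 ≡ 1 mod 4 ⇒ (-1|5737) = +1]
  = (5737|1231)    [QR: 5737 ≡ 1 mod 4, sign kept]
  = (813|1231)    [5737 ≡ 813 mod 1231]
  = (1231|813)    [QR: 813 ≡ 1 mod 4, sign kept]
  = (418|813)    [1231 ≡ 418 mod 813]
  = -(209|813)    [813 ≡ 5 mod 8 ⇒ (2|813) = -1]
  = -(813|209)    [QR: 209 ≡ 1 mod 4, sign kept]
  = -(186|209)    [813 ≡ 186 mod 209]
  = -(93|209)    [209 ≡ 1 mod 8 ⇒ (2|209) = +1]
  = -(209|93)    [QR: 93 ≡ 1 mod 4, sign kept]
  = -(23|93)    [209 ≡ 23 mod 93]
  = -(93|23)    [QR: 93 ≡ 1 mod 4, sign kept]
  = -(1|23)    [93 ≡ 1 mod 23]
  = -1    [(1|23) = 1]
(-1231|5737) = -1, and 5737 is prime, so -1231 is not a quadratic residue mod 5737.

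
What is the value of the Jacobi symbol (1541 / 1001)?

Reduce the numerator: 1541 ≡ 540 (mod 1001), so (1541 / 1001) = (540 / 1001).
Factor out 2: 540 = 2^2·135. Since 1001 ≡ 1 (mod 8), (2 / 1001) = +1, and (2 / 1001)^2 = +1. Now have (135 / 1001).
1001 ≡ 1 (mod 4), so quadratic reciprocity gives (135 / 1001) = (1001 / 135). Reduce: 1001 ≡ 56 (mod 135). Now have (56 / 135).
Factor out 2: 56 = 2^3·7. Since 135 ≡ 7 (mod 8), (2 / 135) = +1, and (2 / 135)^3 = +1. Now have (7 / 135).
Both 7 ≡ 3 and 135 ≡ 3 (mod 4), so reciprocity gives (7 / 135) = -(135 / 7). Reduce: 135 ≡ 2 (mod 7). Now have -(2 / 7).
Factor out 2: 2 = 2. Since 7 ≡ 7 (mod 8), (2 / 7) = +1. Now have -(1 / 7).
(1 / 7) = 1. Collecting the sign factors: -1.

-1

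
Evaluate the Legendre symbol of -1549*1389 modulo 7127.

-1

By multiplicativity, (-1549·1389|7127) = (-1549|7127)·(1389|7127).
First factor (-1549|7127):
Reduce the numerator: -1549 ≡ 5578 (mod 7127), so (-1549|7127) = (5578|7127).
Factor out 2: 5578 = 2·2789. Since 7127 ≡ 7 (mod 8), (2|7127) = +1. Now have (2789|7127).
2789 ≡ 1 (mod 4), so quadratic reciprocity gives (2789|7127) = (7127|2789). Reduce: 7127 ≡ 1549 (mod 2789). Now have (1549|2789).
1549 ≡ 1 (mod 4), so quadratic reciprocity gives (1549|2789) = (2789|1549). Reduce: 2789 ≡ 1240 (mod 1549). Now have (1240|1549).
Factor out 2: 1240 = 2^3·155. Since 1549 ≡ 5 (mod 8), (2|1549) = -1, and (2|1549)^3 = -1. Now have -(155|1549).
1549 ≡ 1 (mod 4), so quadratic reciprocity gives (155|1549) = (1549|155). Reduce: 1549 ≡ 154 (mod 155). Now have -(154|155).
Factor out 2: 154 = 2·77. Since 155 ≡ 3 (mod 8), (2|155) = -1. Now have (77|155).
77 ≡ 1 (mod 4), so quadratic reciprocity gives (77|155) = (155|77). Reduce: 155 ≡ 1 (mod 77). Now have (1|77).
(1|77) = 1. Collecting the sign factors: 1.
Second factor (1389|7127):
1389 ≡ 1 (mod 4), so quadratic reciprocity gives (1389|7127) = (7127|1389). Reduce: 7127 ≡ 182 (mod 1389). Now have (182|1389).
Factor out 2: 182 = 2·91. Since 1389 ≡ 5 (mod 8), (2|1389) = -1. Now have -(91|1389).
1389 ≡ 1 (mod 4), so quadratic reciprocity gives (91|1389) = (1389|91). Reduce: 1389 ≡ 24 (mod 91). Now have -(24|91).
Factor out 2: 24 = 2^3·3. Since 91 ≡ 3 (mod 8), (2|91) = -1, and (2|91)^3 = -1. Now have (3|91).
Both 3 ≡ 3 and 91 ≡ 3 (mod 4), so reciprocity gives (3|91) = -(91|3). Reduce: 91 ≡ 1 (mod 3). Now have -(1|3).
(1|3) = 1. Collecting the sign factors: -1.
Product: (1)·(-1) = -1.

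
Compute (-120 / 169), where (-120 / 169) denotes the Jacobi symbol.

1

Pull out -1: (-120 / 169) = (-1 / 169)·(120 / 169). Since 169 ≡ 1 (mod 4), (-1 / 169) = +1. Now have (120 / 169).
Factor out 2: 120 = 2^3·15. Since 169 ≡ 1 (mod 8), (2 / 169) = +1, and (2 / 169)^3 = +1. Now have (15 / 169).
169 ≡ 1 (mod 4), so quadratic reciprocity gives (15 / 169) = (169 / 15). Reduce: 169 ≡ 4 (mod 15). Now have (4 / 15).
Factor out 2: 4 = 2^2. Since 15 ≡ 7 (mod 8), (2 / 15) = +1, and (2 / 15)^2 = +1. Now have (1 / 15).
(1 / 15) = 1. Collecting the sign factors: 1.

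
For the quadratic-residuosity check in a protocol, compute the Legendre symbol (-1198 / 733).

(-1198 / 733)
  = (268 / 733)    [-1198 ≡ 268 mod 733]
  = (67 / 733)    [733 ≡ 5 mod 8 ⇒ (2 / 733)^2 = +1]
  = (733 / 67)    [QR: 733 ≡ 1 mod 4, sign kept]
  = (63 / 67)    [733 ≡ 63 mod 67]
  = -(67 / 63)    [QR: both ≡ 3 mod 4, sign flips]
  = -(4 / 63)    [67 ≡ 4 mod 63]
  = -(1 / 63)    [63 ≡ 7 mod 8 ⇒ (2 / 63)^2 = +1]
  = -1    [(1 / 63) = 1]

-1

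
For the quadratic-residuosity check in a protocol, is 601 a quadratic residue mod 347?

no

(601/347)
  = (254/347)    [601 ≡ 254 mod 347]
  = -(127/347)    [347 ≡ 3 mod 8 ⇒ (2/347) = -1]
  = (347/127)    [QR: both ≡ 3 mod 4, sign flips]
  = (93/127)    [347 ≡ 93 mod 127]
  = (127/93)    [QR: 93 ≡ 1 mod 4, sign kept]
  = (34/93)    [127 ≡ 34 mod 93]
  = -(17/93)    [93 ≡ 5 mod 8 ⇒ (2/93) = -1]
  = -(93/17)    [QR: 17 ≡ 1 mod 4, sign kept]
  = -(8/17)    [93 ≡ 8 mod 17]
  = -(1/17)    [17 ≡ 1 mod 8 ⇒ (2/17)^3 = +1]
  = -1    [(1/17) = 1]
(601/347) = -1, and 347 is prime, so 601 is not a quadratic residue mod 347.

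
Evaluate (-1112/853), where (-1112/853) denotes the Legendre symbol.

Reduce the numerator: -1112 ≡ 594 (mod 853), so (-1112/853) = (594/853).
Factor out 2: 594 = 2·297. Since 853 ≡ 5 (mod 8), (2/853) = -1. Now have -(297/853).
297 ≡ 1 (mod 4), so quadratic reciprocity gives (297/853) = (853/297). Reduce: 853 ≡ 259 (mod 297). Now have -(259/297).
297 ≡ 1 (mod 4), so quadratic reciprocity gives (259/297) = (297/259). Reduce: 297 ≡ 38 (mod 259). Now have -(38/259).
Factor out 2: 38 = 2·19. Since 259 ≡ 3 (mod 8), (2/259) = -1. Now have (19/259).
Both 19 ≡ 3 and 259 ≡ 3 (mod 4), so reciprocity gives (19/259) = -(259/19). Reduce: 259 ≡ 12 (mod 19). Now have -(12/19).
Factor out 2: 12 = 2^2·3. Since 19 ≡ 3 (mod 8), (2/19) = -1, and (2/19)^2 = +1. Now have -(3/19).
Both 3 ≡ 3 and 19 ≡ 3 (mod 4), so reciprocity gives (3/19) = -(19/3). Reduce: 19 ≡ 1 (mod 3). Now have (1/3).
(1/3) = 1. Collecting the sign factors: 1.

1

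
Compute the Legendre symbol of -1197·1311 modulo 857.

By multiplicativity, (-1197·1311|857) = (-1197|857)·(1311|857).
First factor (-1197|857):
Reduce the numerator: -1197 ≡ 517 (mod 857), so (-1197|857) = (517|857).
517 ≡ 1 (mod 4), so quadratic reciprocity gives (517|857) = (857|517). Reduce: 857 ≡ 340 (mod 517). Now have (340|517).
Factor out 2: 340 = 2^2·85. Since 517 ≡ 5 (mod 8), (2|517) = -1, and (2|517)^2 = +1. Now have (85|517).
85 ≡ 1 (mod 4), so quadratic reciprocity gives (85|517) = (517|85). Reduce: 517 ≡ 7 (mod 85). Now have (7|85).
85 ≡ 1 (mod 4), so quadratic reciprocity gives (7|85) = (85|7). Reduce: 85 ≡ 1 (mod 7). Now have (1|7).
(1|7) = 1. Collecting the sign factors: 1.
Second factor (1311|857):
Reduce the numerator: 1311 ≡ 454 (mod 857), so (1311|857) = (454|857).
Factor out 2: 454 = 2·227. Since 857 ≡ 1 (mod 8), (2|857) = +1. Now have (227|857).
857 ≡ 1 (mod 4), so quadratic reciprocity gives (227|857) = (857|227). Reduce: 857 ≡ 176 (mod 227). Now have (176|227).
Factor out 2: 176 = 2^4·11. Since 227 ≡ 3 (mod 8), (2|227) = -1, and (2|227)^4 = +1. Now have (11|227).
Both 11 ≡ 3 and 227 ≡ 3 (mod 4), so reciprocity gives (11|227) = -(227|11). Reduce: 227 ≡ 7 (mod 11). Now have -(7|11).
Both 7 ≡ 3 and 11 ≡ 3 (mod 4), so reciprocity gives (7|11) = -(11|7). Reduce: 11 ≡ 4 (mod 7). Now have (4|7).
Factor out 2: 4 = 2^2. Since 7 ≡ 7 (mod 8), (2|7) = +1, and (2|7)^2 = +1. Now have (1|7).
(1|7) = 1. Collecting the sign factors: 1.
Product: (1)·(1) = 1.

1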